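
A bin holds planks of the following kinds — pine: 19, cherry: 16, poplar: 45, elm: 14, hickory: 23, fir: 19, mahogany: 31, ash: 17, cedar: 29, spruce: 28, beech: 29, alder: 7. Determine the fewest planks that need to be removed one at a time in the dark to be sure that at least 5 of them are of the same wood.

49

Pigeonhole: the 12 woods are the holes; the planks drawn are the pigeons.
To avoid 5 of any one wood, the worst case takes at most 4 of each wood.
That gives 4 + 4 + 4 + 4 + 4 + 4 + 4 + 4 + 4 + 4 + 4 + 4 = 48 planks with no wood reaching 5.
The next plank forces some wood to 5, so 48 + 1 = 49.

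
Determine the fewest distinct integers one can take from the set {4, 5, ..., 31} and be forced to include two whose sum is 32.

17

A set avoiding the sum 32 can contain at most one of each pair {x, 32−x}, plus the 4 elements whose complement lies outside the range or equal to its own complement.
The integers 16, …, 31 (16 of them) are such a set: any two sum to at least 16+17 = 33 > 32.
Pigeonhole: any 17th integer completes one of the 12 pairs, so 17 choices force a sum of 32.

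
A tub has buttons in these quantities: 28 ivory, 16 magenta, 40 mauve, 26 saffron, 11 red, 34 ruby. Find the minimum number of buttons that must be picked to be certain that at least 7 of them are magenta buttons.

146

In the worst case for collecting magenta buttons, every non-magenta button comes out first.
There are 28 + 40 + 26 + 11 + 34 = 139 non-magenta buttons altogether.
After those, each further button must be magenta, so 139 + 7 = 146 draws guarantee 7 magenta buttons.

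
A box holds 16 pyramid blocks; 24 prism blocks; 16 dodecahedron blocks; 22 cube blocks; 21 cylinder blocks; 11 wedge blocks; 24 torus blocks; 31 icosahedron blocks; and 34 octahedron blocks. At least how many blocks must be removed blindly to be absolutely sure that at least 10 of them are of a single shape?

By the pigeonhole principle, put each drawn block into a box by shape. The largest draw with every box below 10 takes min(count, 9) from each shape.
Σ min(cᵢ, 9) = 9 + 9 + 9 + 9 + 9 + 9 + 9 + 9 + 9 = 81.
Draw number 81 + 1 = 82 must push one box to 10.

82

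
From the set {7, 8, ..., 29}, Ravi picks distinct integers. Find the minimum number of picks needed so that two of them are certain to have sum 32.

Two chosen integers sum to 32 exactly when both halves of some pair {x, 32−x} with 7 ≤ x ≤ 32−x ≤ 25 are chosen — 9 such pairs.
The remaining 5 elements (those with no distinct partner in range) can never complete a 32-sum, so the worst case takes all of them and one from each pair: 5 + 9 = 14.
By pigeonhole, the 15th integer has to be the second member of some pair, so 14 + 1 = 15.

15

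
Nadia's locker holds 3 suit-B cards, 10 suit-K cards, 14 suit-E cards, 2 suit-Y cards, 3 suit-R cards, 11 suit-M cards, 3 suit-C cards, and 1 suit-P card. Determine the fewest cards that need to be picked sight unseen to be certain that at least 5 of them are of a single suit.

25

The 8 suits are the holes; the cards drawn are the pigeons.
To avoid 5 of any one suit, the worst case takes at most 4 of each suit, or every card of a suit that has fewer than 4.
That gives 3 + 4 + 4 + 2 + 3 + 4 + 3 + 1 = 24 cards with no suit reaching 5.
The next card forces some suit to 5, so 24 + 1 = 25.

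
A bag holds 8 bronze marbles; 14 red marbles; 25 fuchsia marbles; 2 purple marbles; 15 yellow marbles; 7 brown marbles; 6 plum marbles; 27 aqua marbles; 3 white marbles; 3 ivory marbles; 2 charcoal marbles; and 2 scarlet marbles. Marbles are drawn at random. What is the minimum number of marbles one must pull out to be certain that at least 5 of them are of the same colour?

Put each drawn marble into a box by colour. The largest draw with every box below 5 takes min(count, 4) from each colour; colours with fewer than 4 contribute all they have.
Σ min(cᵢ, 4) = 4 + 4 + 4 + 2 + 4 + 4 + 4 + 4 + 3 + 3 + 2 + 2 = 40.
Draw number 40 + 1 = 41 must push one box to 5.

41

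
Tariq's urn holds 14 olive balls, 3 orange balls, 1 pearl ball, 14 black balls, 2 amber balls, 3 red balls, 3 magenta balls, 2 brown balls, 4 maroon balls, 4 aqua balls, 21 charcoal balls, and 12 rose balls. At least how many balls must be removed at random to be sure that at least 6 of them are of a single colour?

43

Put each drawn ball into a box by colour. The largest draw with every box below 6 takes min(count, 5) from each colour; colours with fewer than 5 contribute all they have.
Σ min(cᵢ, 5) = 5 + 3 + 1 + 5 + 2 + 3 + 3 + 2 + 4 + 4 + 5 + 5 = 42.
Draw number 42 + 1 = 43 must push one box to 6.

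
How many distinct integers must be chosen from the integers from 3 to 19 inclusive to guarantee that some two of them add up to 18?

12

Two chosen integers sum to 18 exactly when both halves of some pair {x, 18−x} with 3 ≤ x ≤ 18−x ≤ 15 are chosen — 6 such pairs.
The remaining 5 elements (those with no distinct partner in range) can never complete a 18-sum, so the worst case takes all of them and one from each pair: 5 + 6 = 11.
The 12th integer has to be the second member of some pair, so 11 + 1 = 12.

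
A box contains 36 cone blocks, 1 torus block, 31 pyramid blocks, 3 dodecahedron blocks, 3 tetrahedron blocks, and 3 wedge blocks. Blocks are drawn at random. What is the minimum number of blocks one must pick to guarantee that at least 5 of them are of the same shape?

19

An adversary could hand out at most 4 blocks per shape (4 shapes run out sooner): 4 + 1 + 4 + 3 + 3 + 3 = 18 blocks and still no shape has 5.
One more block lands in a shape already at 4, so 19 draws are enough and 18 are not.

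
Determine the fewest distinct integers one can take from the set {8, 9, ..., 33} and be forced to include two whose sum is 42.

15

A set avoiding the sum 42 can contain at most one of each pair {x, 42−x}, plus the 2 elements whose complement lies outside the range or equal to its own complement.
The integers 8, …, 21 (14 of them) are such a set: any two sum to at least 8+9 = 17 and at most 20+21 = 41 < 42.
Any 15th integer completes one of the 12 pairs, so 15 choices force a sum of 42.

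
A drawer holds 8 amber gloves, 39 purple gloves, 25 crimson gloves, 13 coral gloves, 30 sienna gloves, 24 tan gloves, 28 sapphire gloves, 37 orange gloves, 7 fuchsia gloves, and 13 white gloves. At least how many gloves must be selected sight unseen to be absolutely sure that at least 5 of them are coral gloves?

216

In the worst case for collecting coral gloves, every non-coral glove comes out first.
There are 8 + 39 + 25 + 30 + 24 + 28 + 37 + 7 + 13 = 211 non-coral gloves altogether.
After those, each further glove must be coral, so 211 + 5 = 216 draws guarantee 5 coral gloves.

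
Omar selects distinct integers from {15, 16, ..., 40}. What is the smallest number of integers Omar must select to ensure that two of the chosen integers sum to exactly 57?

15

A set avoiding the sum 57 can contain at most one of each pair {x, 57−x}, plus the 2 elements whose complement lies outside the range.
The integers 15, …, 28 (14 of them) are such a set: any two sum to at least 15+16 = 31 and at most 27+28 = 55 < 57.
By the pigeonhole principle, any 15th integer completes one of the 12 pairs, so 15 choices force a sum of 57.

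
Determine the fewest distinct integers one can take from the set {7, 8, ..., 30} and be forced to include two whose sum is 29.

A set avoiding the sum 29 can contain at most one of each pair {x, 29−x}, plus the 8 elements whose complement lies outside the range.
The integers 15, …, 30 (16 of them) are such a set: any two sum to at least 15+16 = 31 > 29.
Any 17th integer completes one of the 8 pairs, so 17 choices force a sum of 29.

17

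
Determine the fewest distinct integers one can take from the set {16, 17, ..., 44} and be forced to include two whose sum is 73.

22

Group the elements by complementary pair {x, 73−x}: {29,44}, {30,43}, {31,42}, …, giving 8 two-element pairs and 13 integers whose partner 73−x falls outside [16,44].
Treating each of those 21 groups as a pigeonhole, one can pick one integer per group — 21 integers — with no two summing to 73.
The 22nd integer lands in an occupied pair, forcing a sum of 73.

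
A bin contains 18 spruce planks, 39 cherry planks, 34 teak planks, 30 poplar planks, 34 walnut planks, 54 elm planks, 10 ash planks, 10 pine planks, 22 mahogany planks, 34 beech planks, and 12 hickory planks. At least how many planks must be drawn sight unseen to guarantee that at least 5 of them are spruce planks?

In the worst case for collecting spruce planks, every non-spruce plank comes out first.
There are 39 + 34 + 30 + 34 + 54 + 10 + 10 + 22 + 34 + 12 = 279 non-spruce planks altogether.
After those, each further plank must be spruce, so 279 + 5 = 284 draws guarantee 5 spruce planks.

284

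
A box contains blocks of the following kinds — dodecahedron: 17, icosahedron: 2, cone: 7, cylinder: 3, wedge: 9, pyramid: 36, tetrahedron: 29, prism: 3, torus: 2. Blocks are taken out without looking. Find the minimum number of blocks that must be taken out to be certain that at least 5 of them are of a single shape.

By pigeonhole, put each drawn block into a box by shape. The largest draw with every box below 5 takes min(count, 4) from each shape; shapes with fewer than 4 contribute all they have.
Σ min(cᵢ, 4) = 4 + 2 + 4 + 3 + 4 + 4 + 4 + 3 + 2 = 30.
Draw number 30 + 1 = 31 must push one box to 5.

31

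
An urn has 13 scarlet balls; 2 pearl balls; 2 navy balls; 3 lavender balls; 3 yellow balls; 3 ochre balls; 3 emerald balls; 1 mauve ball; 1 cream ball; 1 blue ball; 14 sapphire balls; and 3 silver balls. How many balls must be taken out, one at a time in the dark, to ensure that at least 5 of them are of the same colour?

31

An adversary could hand out at most 4 balls per colour (10 colours run out sooner): 4 + 2 + 2 + 3 + 3 + 3 + 3 + 1 + 1 + 1 + 4 + 3 = 30 balls and still no colour has 5.
One more ball lands in a colour already at 4, so 31 draws are enough and 30 are not.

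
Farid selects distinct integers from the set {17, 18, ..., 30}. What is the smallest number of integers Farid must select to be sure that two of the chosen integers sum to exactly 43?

A set avoiding the sum 43 can contain at most one of each pair {x, 43−x}, plus the 4 elements whose complement lies outside the range.
The integers 22, …, 30 (9 of them) are such a set: any two sum to at least 22+23 = 45 > 43.
By the pigeonhole principle, any 10th integer completes one of the 5 pairs, so 10 choices force a sum of 43.

10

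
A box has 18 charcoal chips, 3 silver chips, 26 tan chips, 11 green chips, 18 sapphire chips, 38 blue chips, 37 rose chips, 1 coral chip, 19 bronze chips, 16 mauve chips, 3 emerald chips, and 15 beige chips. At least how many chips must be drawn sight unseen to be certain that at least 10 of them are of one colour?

89

Put each drawn chip into a box by colour. The largest draw with every box below 10 takes min(count, 9) from each colour; colours with fewer than 9 contribute all they have.
Σ min(cᵢ, 9) = 9 + 3 + 9 + 9 + 9 + 9 + 9 + 1 + 9 + 9 + 3 + 9 = 88.
Draw number 88 + 1 = 89 must push one box to 10.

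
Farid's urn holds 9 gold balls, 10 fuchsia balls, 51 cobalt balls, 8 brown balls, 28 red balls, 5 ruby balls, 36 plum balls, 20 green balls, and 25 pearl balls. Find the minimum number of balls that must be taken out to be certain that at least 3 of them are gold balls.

In the worst case for collecting gold balls, every non-gold ball comes out first.
There are 10 + 51 + 8 + 28 + 5 + 36 + 20 + 25 = 183 non-gold balls altogether.
After those, each further ball must be gold, so 183 + 3 = 186 draws guarantee 3 gold balls.

186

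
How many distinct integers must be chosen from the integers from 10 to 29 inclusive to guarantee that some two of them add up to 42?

13

A set avoiding the sum 42 can contain at most one of each pair {x, 42−x}, plus the 4 elements whose complement lies outside the range or equal to its own complement.
The integers 10, …, 21 (12 of them) are such a set: any two sum to at least 10+11 = 21 and at most 20+21 = 41 < 42.
Any 13th integer completes one of the 8 pairs, so 13 choices force a sum of 42.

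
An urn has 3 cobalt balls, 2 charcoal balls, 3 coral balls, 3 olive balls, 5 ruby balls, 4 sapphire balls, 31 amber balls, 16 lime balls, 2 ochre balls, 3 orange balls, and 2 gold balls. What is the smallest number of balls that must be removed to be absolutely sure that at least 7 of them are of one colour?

40

The 11 colours are the holes; the balls drawn are the pigeons.
To avoid 7 of any one colour, the worst case takes at most 6 of each colour, or every ball of a colour that has fewer than 6.
That gives 3 + 2 + 3 + 3 + 5 + 4 + 6 + 6 + 2 + 3 + 2 = 39 balls with no colour reaching 7.
The next ball forces some colour to 7, so 39 + 1 = 40.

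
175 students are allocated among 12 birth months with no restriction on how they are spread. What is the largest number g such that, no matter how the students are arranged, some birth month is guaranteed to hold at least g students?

Pigeonhole: the 12 birth months are the holes and the 175 students are the pigeons.
If every birth month held at most 14 students, the total would be at most 12 × 14 = 168, which is less than 175.
So some birth month holds at least ⌈175/12⌉ = 15 students.

15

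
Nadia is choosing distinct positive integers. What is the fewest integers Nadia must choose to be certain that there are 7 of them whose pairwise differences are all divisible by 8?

49

Integers whose pairwise differences are multiples of 8 are exactly those sharing a remainder mod 8. By pigeonhole, the 8 residue classes mod 8 are the pigeonholes.
With 48 integers one could put 6 in each residue class and have no class reach 7.
The 49th integer pushes some class to 7, so 8·6 + 1 = 49.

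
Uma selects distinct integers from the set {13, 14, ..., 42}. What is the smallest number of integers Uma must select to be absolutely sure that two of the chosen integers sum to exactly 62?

20

Two chosen integers sum to 62 exactly when both halves of some pair {x, 62−x} with 20 ≤ x ≤ 62−x ≤ 42 are chosen — 11 such pairs.
The remaining 8 elements (those with no distinct partner in range) can never complete a 62-sum, so the worst case takes all of them and one from each pair: 8 + 11 = 19.
By the pigeonhole principle, the 20th integer has to be the second member of some pair, so 19 + 1 = 20.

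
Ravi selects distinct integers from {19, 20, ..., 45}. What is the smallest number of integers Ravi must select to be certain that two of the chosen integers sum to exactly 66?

16

A set avoiding the sum 66 can contain at most one of each pair {x, 66−x}, plus the 3 elements whose complement lies outside the range or equal to its own complement.
The integers 19, …, 33 (15 of them) are such a set: any two sum to at least 19+20 = 39 and at most 32+33 = 65 < 66.
Any 16th integer completes one of the 12 pairs, so 16 choices force a sum of 66.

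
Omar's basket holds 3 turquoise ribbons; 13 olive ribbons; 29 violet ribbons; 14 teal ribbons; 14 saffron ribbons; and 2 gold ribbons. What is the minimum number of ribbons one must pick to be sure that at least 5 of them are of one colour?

The 6 colours are the holes; the ribbons drawn are the pigeons.
To avoid 5 of any one colour, the worst case takes at most 4 of each colour, or every ribbon of a colour that has fewer than 4.
That gives 3 + 4 + 4 + 4 + 4 + 2 = 21 ribbons with no colour reaching 5.
The next ribbon forces some colour to 5, so 21 + 1 = 22.

22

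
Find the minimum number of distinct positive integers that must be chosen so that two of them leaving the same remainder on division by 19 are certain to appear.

Pigeonhole: the 19 residue classes mod 19 are the pigeonholes.
With 19 integers one could put 1 in each residue class and have no class reach 2.
The 20th integer pushes some class to 2, so 19·1 + 1 = 20.

20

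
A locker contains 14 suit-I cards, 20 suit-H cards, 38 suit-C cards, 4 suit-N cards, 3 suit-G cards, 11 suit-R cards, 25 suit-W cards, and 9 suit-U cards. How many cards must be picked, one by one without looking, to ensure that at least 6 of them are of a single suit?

38

By the pigeonhole principle, put each drawn card into a box by suit. The largest draw with every box below 6 takes min(count, 5) from each suit; suits with fewer than 5 contribute all they have.
Σ min(cᵢ, 5) = 5 + 5 + 5 + 4 + 3 + 5 + 5 + 5 = 37.
Draw number 37 + 1 = 38 must push one box to 6.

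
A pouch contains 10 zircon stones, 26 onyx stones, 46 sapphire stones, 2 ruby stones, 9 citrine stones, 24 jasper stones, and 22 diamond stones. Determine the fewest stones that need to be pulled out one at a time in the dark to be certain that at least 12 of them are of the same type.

66

By pigeonhole, the 7 types are the holes; the stones drawn are the pigeons.
To avoid 12 of any one type, the worst case takes at most 11 of each type, or every stone of a type that has fewer than 11.
That gives 10 + 11 + 11 + 2 + 9 + 11 + 11 = 65 stones with no type reaching 12.
The next stone forces some type to 12, so 65 + 1 = 66.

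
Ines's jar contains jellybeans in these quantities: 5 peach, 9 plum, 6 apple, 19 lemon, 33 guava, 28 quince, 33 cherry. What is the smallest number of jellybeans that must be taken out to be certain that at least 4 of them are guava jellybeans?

104

In the worst case for collecting guava jellybeans, every non-guava jellybean comes out first.
There are 5 + 9 + 6 + 19 + 28 + 33 = 100 non-guava jellybeans altogether.
After those, each further jellybean must be guava, so 100 + 4 = 104 draws guarantee 4 guava jellybeans.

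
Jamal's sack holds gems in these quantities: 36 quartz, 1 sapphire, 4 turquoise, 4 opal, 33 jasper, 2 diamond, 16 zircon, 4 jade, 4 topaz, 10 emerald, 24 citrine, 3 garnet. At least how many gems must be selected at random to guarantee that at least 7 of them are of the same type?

53

Pigeonhole: put each drawn gem into a box by type. The largest draw with every box below 7 takes min(count, 6) from each type; types with fewer than 6 contribute all they have.
Σ min(cᵢ, 6) = 6 + 1 + 4 + 4 + 6 + 2 + 6 + 4 + 4 + 6 + 6 + 3 = 52.
Draw number 52 + 1 = 53 must push one box to 7.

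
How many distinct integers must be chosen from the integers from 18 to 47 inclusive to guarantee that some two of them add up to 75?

Two chosen integers sum to 75 exactly when both halves of some pair {x, 75−x} with 28 ≤ x ≤ 75−x ≤ 47 are chosen — 10 such pairs.
The remaining 10 elements (those with no distinct partner in range) can never complete a 75-sum, so the worst case takes all of them and one from each pair: 10 + 10 = 20.
The 21st integer has to be the second member of some pair, so 20 + 1 = 21.

21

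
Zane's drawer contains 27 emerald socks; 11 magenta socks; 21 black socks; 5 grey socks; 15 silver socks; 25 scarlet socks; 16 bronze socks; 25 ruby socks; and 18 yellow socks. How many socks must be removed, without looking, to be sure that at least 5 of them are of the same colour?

37

Put each drawn sock into a box by colour. The largest draw with every box below 5 takes min(count, 4) from each colour.
Σ min(cᵢ, 4) = 4 + 4 + 4 + 4 + 4 + 4 + 4 + 4 + 4 = 36.
Draw number 36 + 1 = 37 must push one box to 5.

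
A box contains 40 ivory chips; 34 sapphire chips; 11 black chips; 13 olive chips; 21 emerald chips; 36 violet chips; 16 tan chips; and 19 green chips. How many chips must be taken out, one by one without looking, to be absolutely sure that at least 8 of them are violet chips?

162

In the worst case for collecting violet chips, every non-violet chip comes out first.
There are 40 + 34 + 11 + 13 + 21 + 16 + 19 = 154 non-violet chips altogether.
After those, each further chip must be violet, so 154 + 8 = 162 draws guarantee 8 violet chips.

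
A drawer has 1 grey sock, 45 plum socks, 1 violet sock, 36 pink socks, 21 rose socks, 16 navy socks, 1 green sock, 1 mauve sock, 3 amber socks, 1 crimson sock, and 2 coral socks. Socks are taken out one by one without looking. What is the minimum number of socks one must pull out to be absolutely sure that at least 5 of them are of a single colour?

An adversary could hand out at most 4 socks per colour (7 colours run out sooner): 1 + 4 + 1 + 4 + 4 + 4 + 1 + 1 + 3 + 1 + 2 = 26 socks and still no colour has 5.
By the pigeonhole principle, one more sock lands in a colour already at 4, so 27 draws are enough and 26 are not.

27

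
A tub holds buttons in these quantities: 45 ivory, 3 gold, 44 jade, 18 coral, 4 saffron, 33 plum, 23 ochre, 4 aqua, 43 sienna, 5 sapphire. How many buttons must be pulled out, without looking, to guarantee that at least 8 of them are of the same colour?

59

Put each drawn button into a box by colour. The largest draw with every box below 8 takes min(count, 7) from each colour; colours with fewer than 7 contribute all they have.
Σ min(cᵢ, 7) = 7 + 3 + 7 + 7 + 4 + 7 + 7 + 4 + 7 + 5 = 58.
Draw number 58 + 1 = 59 must push one box to 8.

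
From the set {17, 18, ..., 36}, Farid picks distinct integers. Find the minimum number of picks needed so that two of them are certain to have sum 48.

14

Two chosen integers sum to 48 exactly when both halves of some pair {x, 48−x} with 17 ≤ x ≤ 48−x ≤ 31 are chosen — 7 such pairs.
The remaining 6 elements (those with no distinct partner in range) can never complete a 48-sum, so the worst case takes all of them and one from each pair: 6 + 7 = 13.
The 14th integer has to be the second member of some pair, so 13 + 1 = 14.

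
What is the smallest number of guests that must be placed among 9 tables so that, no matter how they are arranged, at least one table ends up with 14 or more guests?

With 117 guests one could put exactly 13 in each of the 9 tables, and no table would reach 14.
One more guest must land in a table that already has 13, giving it 14.
So 9 × 13 + 1 = 118 guests are required.

118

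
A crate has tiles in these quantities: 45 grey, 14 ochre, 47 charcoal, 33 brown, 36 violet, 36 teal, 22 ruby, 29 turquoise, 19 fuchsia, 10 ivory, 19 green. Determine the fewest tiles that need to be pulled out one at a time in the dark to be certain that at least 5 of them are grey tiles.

270

In the worst case for collecting grey tiles, every non-grey tile comes out first.
There are 14 + 47 + 33 + 36 + 36 + 22 + 29 + 19 + 10 + 19 = 265 non-grey tiles altogether.
After those, each further tile must be grey, so 265 + 5 = 270 draws guarantee 5 grey tiles.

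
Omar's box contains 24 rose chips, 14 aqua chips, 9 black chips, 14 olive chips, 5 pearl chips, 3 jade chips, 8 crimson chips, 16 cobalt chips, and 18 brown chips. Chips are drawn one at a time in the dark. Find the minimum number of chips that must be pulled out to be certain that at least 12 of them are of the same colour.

81

Pigeonhole: put each drawn chip into a box by colour. The largest draw with every box below 12 takes min(count, 11) from each colour; colours with fewer than 11 contribute all they have.
Σ min(cᵢ, 11) = 11 + 11 + 9 + 11 + 5 + 3 + 8 + 11 + 11 = 80.
Draw number 80 + 1 = 81 must push one box to 12.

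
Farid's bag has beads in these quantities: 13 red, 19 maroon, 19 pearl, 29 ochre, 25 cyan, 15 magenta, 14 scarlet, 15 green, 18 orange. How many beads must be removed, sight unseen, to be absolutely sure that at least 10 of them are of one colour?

82

An adversary could hand out at most 9 beads per colour: 9 + 9 + 9 + 9 + 9 + 9 + 9 + 9 + 9 = 81 beads and still no colour has 10.
One more bead lands in a colour already at 9, so 82 draws are enough and 81 are not.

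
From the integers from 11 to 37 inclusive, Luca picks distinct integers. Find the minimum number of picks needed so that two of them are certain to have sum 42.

A set avoiding the sum 42 can contain at most one of each pair {x, 42−x}, plus the 7 elements whose complement lies outside the range or equal to its own complement.
The integers 21, …, 37 (17 of them) are such a set: any two sum to at least 21+22 = 43 > 42.
By the pigeonhole principle, any 18th integer completes one of the 10 pairs, so 18 choices force a sum of 42.

18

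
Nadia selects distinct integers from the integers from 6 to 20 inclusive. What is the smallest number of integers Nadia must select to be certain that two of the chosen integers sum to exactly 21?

Two chosen integers sum to 21 exactly when both halves of some pair {x, 21−x} with 6 ≤ x ≤ 21−x ≤ 15 are chosen — 5 such pairs.
The remaining 5 elements (those with no distinct partner in range) can never complete a 21-sum, so the worst case takes all of them and one from each pair: 5 + 5 = 10.
The 11th integer has to be the second member of some pair, so 10 + 1 = 11.

11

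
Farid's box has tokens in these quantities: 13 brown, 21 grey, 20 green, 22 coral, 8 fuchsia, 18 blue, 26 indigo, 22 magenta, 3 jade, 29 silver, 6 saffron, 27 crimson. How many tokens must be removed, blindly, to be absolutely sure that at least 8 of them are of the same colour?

Put each drawn token into a box by colour. The largest draw with every box below 8 takes min(count, 7) from each colour; colours with fewer than 7 contribute all they have.
Σ min(cᵢ, 7) = 7 + 7 + 7 + 7 + 7 + 7 + 7 + 7 + 3 + 7 + 6 + 7 = 79.
Draw number 79 + 1 = 80 must push one box to 8.

80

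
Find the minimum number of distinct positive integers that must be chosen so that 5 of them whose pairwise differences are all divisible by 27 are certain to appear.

109

Integers whose pairwise differences are multiples of 27 are exactly those sharing a remainder mod 27. The 27 residue classes mod 27 are the pigeonholes.
With 108 integers one could put 4 in each residue class and have no class reach 5.
The 109th integer pushes some class to 5, so 27·4 + 1 = 109.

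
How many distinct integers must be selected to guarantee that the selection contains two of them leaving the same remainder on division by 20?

21

By the pigeonhole principle, the 20 residue classes mod 20 are the pigeonholes.
With 20 integers one could put 1 in each residue class and have no class reach 2.
The 21st integer pushes some class to 2, so 20·1 + 1 = 21.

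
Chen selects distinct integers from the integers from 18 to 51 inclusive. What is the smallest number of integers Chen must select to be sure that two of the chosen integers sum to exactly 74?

21

Group the elements by complementary pair {x, 74−x}: {23,51}, {24,50}, {25,49}, …, giving 14 two-element pairs, the single value 37 (it cannot pair with itself since the integers are distinct), and 5 integers whose partner 74−x falls outside [18,51].
Treating each of those 20 groups as a pigeonhole, one can pick one integer per group — 20 integers — with no two summing to 74.
The 21st integer lands in an occupied pair, forcing a sum of 74.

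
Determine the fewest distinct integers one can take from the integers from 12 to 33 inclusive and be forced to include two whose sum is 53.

16

Two chosen integers sum to 53 exactly when both halves of some pair {x, 53−x} with 20 ≤ x ≤ 53−x ≤ 33 are chosen — 7 such pairs.
The remaining 8 elements (those with no distinct partner in range) can never complete a 53-sum, so the worst case takes all of them and one from each pair: 8 + 7 = 15.
By pigeonhole, the 16th integer has to be the second member of some pair, so 15 + 1 = 16.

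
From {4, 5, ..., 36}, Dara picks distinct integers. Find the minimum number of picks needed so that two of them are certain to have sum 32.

22

Group the elements by complementary pair {x, 32−x}: {4,28}, {5,27}, {6,26}, …, giving 12 two-element pairs, the single value 16 (it cannot pair with itself since the integers are distinct), and 8 integers whose partner 32−x falls outside [4,36].
Treating each of those 21 groups as a pigeonhole, one can pick one integer per group — 21 integers — with no two summing to 32.
The 22nd integer lands in an occupied pair, forcing a sum of 32.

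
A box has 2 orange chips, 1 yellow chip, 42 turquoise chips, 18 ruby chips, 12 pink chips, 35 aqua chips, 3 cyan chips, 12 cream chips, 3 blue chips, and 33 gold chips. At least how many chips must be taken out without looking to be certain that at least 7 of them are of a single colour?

46

The 10 colours are the holes; the chips drawn are the pigeons.
To avoid 7 of any one colour, the worst case takes at most 6 of each colour, or every chip of a colour that has fewer than 6.
That gives 2 + 1 + 6 + 6 + 6 + 6 + 3 + 6 + 3 + 6 = 45 chips with no colour reaching 7.
The next chip forces some colour to 7, so 45 + 1 = 46.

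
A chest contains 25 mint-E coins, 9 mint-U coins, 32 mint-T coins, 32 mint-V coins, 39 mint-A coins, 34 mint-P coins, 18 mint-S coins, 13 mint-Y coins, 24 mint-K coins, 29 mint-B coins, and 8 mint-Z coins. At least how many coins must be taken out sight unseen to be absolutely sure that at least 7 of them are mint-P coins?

236

In the worst case for collecting mint-P coins, every non-mint-P coin comes out first.
There are 25 + 9 + 32 + 32 + 39 + 18 + 13 + 24 + 29 + 8 = 229 non-mint-P coins altogether.
After those, each further coin must be mint-P, so 229 + 7 = 236 draws guarantee 7 mint-P coins.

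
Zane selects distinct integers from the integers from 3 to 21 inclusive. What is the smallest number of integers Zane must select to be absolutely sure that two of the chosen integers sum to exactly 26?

Group the elements by complementary pair {x, 26−x}: {5,21}, {6,20}, {7,19}, …, giving 8 two-element pairs, the single value 13 (it cannot pair with itself since the integers are distinct), and 2 integers whose partner 26−x falls outside [3,21].
By the pigeonhole principle, treating each of those 11 groups as a pigeonhole, one can pick one integer per group — 11 integers — with no two summing to 26.
The 12th integer lands in an occupied pair, forcing a sum of 26.

12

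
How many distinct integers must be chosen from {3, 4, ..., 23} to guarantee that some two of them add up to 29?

Two chosen integers sum to 29 exactly when both halves of some pair {x, 29−x} with 6 ≤ x ≤ 29−x ≤ 23 are chosen — 9 such pairs.
The remaining 3 elements (those with no distinct partner in range) can never complete a 29-sum, so the worst case takes all of them and one from each pair: 3 + 9 = 12.
The 13th integer has to be the second member of some pair, so 12 + 1 = 13.

13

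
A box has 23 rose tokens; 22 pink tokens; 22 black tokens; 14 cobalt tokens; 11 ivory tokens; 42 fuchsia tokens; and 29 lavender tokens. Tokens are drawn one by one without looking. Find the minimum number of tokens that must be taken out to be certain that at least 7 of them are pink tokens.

148

In the worst case for collecting pink tokens, every non-pink token comes out first.
There are 23 + 22 + 14 + 11 + 42 + 29 = 141 non-pink tokens altogether.
After those, each further token must be pink, so 141 + 7 = 148 draws guarantee 7 pink tokens.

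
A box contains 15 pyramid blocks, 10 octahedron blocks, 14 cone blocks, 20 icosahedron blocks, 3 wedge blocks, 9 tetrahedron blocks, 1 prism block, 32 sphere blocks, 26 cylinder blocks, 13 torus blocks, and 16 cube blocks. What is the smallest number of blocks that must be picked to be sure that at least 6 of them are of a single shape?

50

By the pigeonhole principle, put each drawn block into a box by shape. The largest draw with every box below 6 takes min(count, 5) from each shape; shapes with fewer than 5 contribute all they have.
Σ min(cᵢ, 5) = 5 + 5 + 5 + 5 + 3 + 5 + 1 + 5 + 5 + 5 + 5 = 49.
Draw number 49 + 1 = 50 must push one box to 6.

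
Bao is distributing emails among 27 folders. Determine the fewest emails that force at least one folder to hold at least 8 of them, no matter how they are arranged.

190

With 189 emails one could put exactly 7 in each of the 27 folders, and no folder would reach 8.
One more email must land in a folder that already has 7, giving it 8.
So 27 × 7 + 1 = 190 emails are required.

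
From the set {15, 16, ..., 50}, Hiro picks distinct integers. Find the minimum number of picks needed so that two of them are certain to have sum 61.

21

Group the elements by complementary pair {x, 61−x}: {15,46}, {16,45}, {17,44}, …, giving 16 two-element pairs and 4 integers whose partner 61−x falls outside [15,50].
By pigeonhole, treating each of those 20 groups as a pigeonhole, one can pick one integer per group — 20 integers — with no two summing to 61.
The 21st integer lands in an occupied pair, forcing a sum of 61.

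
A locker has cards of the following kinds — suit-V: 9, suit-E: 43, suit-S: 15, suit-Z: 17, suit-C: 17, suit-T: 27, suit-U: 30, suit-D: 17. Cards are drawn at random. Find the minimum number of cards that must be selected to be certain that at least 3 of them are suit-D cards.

In the worst case for collecting suit-D cards, every non-suit-D card comes out first.
There are 9 + 43 + 15 + 17 + 17 + 27 + 30 = 158 non-suit-D cards altogether.
After those, each further card must be suit-D, so 158 + 3 = 161 draws guarantee 3 suit-D cards.

161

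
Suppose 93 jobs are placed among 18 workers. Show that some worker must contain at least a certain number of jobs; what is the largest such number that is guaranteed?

By pigeonhole, the 18 workers are the holes and the 93 jobs are the pigeons.
If every worker held at most 5 jobs, the total would be at most 18 × 5 = 90, which is less than 93.
So some worker holds at least ⌈93/18⌉ = 6 jobs.

6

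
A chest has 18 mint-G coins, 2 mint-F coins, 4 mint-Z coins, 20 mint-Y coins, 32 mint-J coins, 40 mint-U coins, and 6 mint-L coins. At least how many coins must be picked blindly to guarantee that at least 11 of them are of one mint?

53

Put each drawn coin into a box by mint. The largest draw with every box below 11 takes min(count, 10) from each mint; mints with fewer than 10 contribute all they have.
Σ min(cᵢ, 10) = 10 + 2 + 4 + 10 + 10 + 10 + 6 = 52.
Draw number 52 + 1 = 53 must push one box to 11.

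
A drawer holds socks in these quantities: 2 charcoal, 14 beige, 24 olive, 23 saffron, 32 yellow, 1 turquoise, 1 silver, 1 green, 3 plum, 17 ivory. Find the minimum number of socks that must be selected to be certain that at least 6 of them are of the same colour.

By pigeonhole, put each drawn sock into a box by colour. The largest draw with every box below 6 takes min(count, 5) from each colour; colours with fewer than 5 contribute all they have.
Σ min(cᵢ, 5) = 2 + 5 + 5 + 5 + 5 + 1 + 1 + 1 + 3 + 5 = 33.
Draw number 33 + 1 = 34 must push one box to 6.

34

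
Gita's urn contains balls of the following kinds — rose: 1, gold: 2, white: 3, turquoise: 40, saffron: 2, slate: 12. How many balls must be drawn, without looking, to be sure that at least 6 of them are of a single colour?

Put each drawn ball into a box by colour. The largest draw with every box below 6 takes min(count, 5) from each colour; colours with fewer than 5 contribute all they have.
Σ min(cᵢ, 5) = 1 + 2 + 3 + 5 + 2 + 5 = 18.
Draw number 18 + 1 = 19 must push one box to 6.

19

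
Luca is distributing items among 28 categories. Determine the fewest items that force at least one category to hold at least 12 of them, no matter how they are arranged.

With 308 items one could put exactly 11 in each of the 28 categories, and no category would reach 12.
One more item must land in a category that already has 11, giving it 12.
So 28 × 11 + 1 = 309 items are required.

309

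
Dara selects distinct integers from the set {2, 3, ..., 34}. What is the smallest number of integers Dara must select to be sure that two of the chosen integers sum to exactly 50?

A set avoiding the sum 50 can contain at most one of each pair {x, 50−x}, plus the 15 elements whose complement lies outside the range or equal to its own complement.
The integers 2, …, 25 (24 of them) are such a set: any two sum to at least 2+3 = 5 and at most 24+25 = 49 < 50.
By pigeonhole, any 25th integer completes one of the 9 pairs, so 25 choices force a sum of 50.

25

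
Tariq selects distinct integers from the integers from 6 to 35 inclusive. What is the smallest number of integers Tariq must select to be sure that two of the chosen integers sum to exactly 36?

19

A set avoiding the sum 36 can contain at most one of each pair {x, 36−x}, plus the 6 elements whose complement lies outside the range or equal to its own complement.
The integers 18, …, 35 (18 of them) are such a set: any two sum to at least 18+19 = 37 > 36.
Pigeonhole: any 19th integer completes one of the 12 pairs, so 19 choices force a sum of 36.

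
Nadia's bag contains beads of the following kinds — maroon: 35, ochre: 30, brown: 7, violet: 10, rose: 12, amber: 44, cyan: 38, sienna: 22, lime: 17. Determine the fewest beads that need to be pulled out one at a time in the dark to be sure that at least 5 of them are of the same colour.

37

An adversary could hand out at most 4 beads per colour: 4 + 4 + 4 + 4 + 4 + 4 + 4 + 4 + 4 = 36 beads and still no colour has 5.
By pigeonhole, one more bead lands in a colour already at 4, so 37 draws are enough and 36 are not.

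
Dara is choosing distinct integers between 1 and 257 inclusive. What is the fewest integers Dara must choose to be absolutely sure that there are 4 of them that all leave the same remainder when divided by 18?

55

By the pigeonhole principle, the 18 residue classes mod 18 are the pigeonholes.
With 54 integers one could put 3 in each residue class and have no class reach 4.
The 55th integer pushes some class to 4, so 18·3 + 1 = 55.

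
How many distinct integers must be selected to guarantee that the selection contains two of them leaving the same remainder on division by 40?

41

The 40 residue classes mod 40 are the pigeonholes.
With 40 integers one could put 1 in each residue class and have no class reach 2.
The 41st integer pushes some class to 2, so 40·1 + 1 = 41.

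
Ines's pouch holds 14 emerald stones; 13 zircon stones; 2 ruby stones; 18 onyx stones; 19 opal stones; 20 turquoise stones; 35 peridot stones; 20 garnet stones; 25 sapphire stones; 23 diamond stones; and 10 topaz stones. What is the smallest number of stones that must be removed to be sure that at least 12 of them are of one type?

112

Pigeonhole: put each drawn stone into a box by type. The largest draw with every box below 12 takes min(count, 11) from each type; types with fewer than 11 contribute all they have.
Σ min(cᵢ, 11) = 11 + 11 + 2 + 11 + 11 + 11 + 11 + 11 + 11 + 11 + 10 = 111.
Draw number 111 + 1 = 112 must push one box to 12.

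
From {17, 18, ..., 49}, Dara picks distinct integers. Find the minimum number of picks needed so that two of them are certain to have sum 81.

25

Group the elements by complementary pair {x, 81−x}: {32,49}, {33,48}, {34,47}, …, giving 9 two-element pairs and 15 integers whose partner 81−x falls outside [17,49].
Treating each of those 24 groups as a pigeonhole, one can pick one integer per group — 24 integers — with no two summing to 81.
The 25th integer lands in an occupied pair, forcing a sum of 81.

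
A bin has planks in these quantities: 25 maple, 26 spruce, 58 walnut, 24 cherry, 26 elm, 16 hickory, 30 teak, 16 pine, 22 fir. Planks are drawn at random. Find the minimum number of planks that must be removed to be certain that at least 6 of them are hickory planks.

233

In the worst case for collecting hickory planks, every non-hickory plank comes out first.
There are 25 + 26 + 58 + 24 + 26 + 30 + 16 + 22 = 227 non-hickory planks altogether.
After those, each further plank must be hickory, so 227 + 6 = 233 draws guarantee 6 hickory planks.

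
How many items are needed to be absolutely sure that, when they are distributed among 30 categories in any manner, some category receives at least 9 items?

With 240 items one could put exactly 8 in each of the 30 categories, and no category would reach 9.
One more item must land in a category that already has 8, giving it 9.
So 30 × 8 + 1 = 241 items are required.

241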